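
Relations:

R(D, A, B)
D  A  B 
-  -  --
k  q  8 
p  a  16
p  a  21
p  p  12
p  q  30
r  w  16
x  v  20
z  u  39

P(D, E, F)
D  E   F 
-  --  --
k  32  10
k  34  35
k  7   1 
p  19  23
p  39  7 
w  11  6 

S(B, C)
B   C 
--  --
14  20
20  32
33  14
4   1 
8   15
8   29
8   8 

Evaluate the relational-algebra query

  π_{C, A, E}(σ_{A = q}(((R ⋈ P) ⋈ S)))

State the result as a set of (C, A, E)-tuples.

Joining R and P on D yields {(k, q, 8, 32, 10), (k, q, 8, 34, 35), (k, q, 8, 7, 1), (p, a, 16, 19, 23), (p, a, 16, 39, 7), (p, a, 21, 19, 23), (p, a, 21, 39, 7), (p, p, 12, 19, 23), (p, p, 12, 39, 7), (p, q, 30, 19, 23), (p, q, 30, 39, 7)}.
Joining (R ⋈ P) and S on B yields {(k, q, 8, 32, 10, 15), (k, q, 8, 32, 10, 29), (k, q, 8, 32, 10, 8), (k, q, 8, 34, 35, 15), (k, q, 8, 34, 35, 29), (k, q, 8, 34, 35, 8), (k, q, 8, 7, 1, 15), (k, q, 8, 7, 1, 29), (k, q, 8, 7, 1, 8)}.
Filtering on A = q leaves {(k, q, 8, 32, 10, 15), (k, q, 8, 32, 10, 29), (k, q, 8, 32, 10, 8), (k, q, 8, 34, 35, 15), (k, q, 8, 34, 35, 29), (k, q, 8, 34, 35, 8), (k, q, 8, 7, 1, 15), (k, q, 8, 7, 1, 29), (k, q, 8, 7, 1, 8)}.
Keep only column(s) C, A, E: {(15, q, 32), (15, q, 34), (15, q, 7), (29, q, 32), (29, q, 34), (29, q, 7), (8, q, 32), (8, q, 34), (8, q, 7)}

{(15, q, 32), (15, q, 34), (15, q, 7), (29, q, 32), (29, q, 34), (29, q, 7), (8, q, 32), (8, q, 34), (8, q, 7)}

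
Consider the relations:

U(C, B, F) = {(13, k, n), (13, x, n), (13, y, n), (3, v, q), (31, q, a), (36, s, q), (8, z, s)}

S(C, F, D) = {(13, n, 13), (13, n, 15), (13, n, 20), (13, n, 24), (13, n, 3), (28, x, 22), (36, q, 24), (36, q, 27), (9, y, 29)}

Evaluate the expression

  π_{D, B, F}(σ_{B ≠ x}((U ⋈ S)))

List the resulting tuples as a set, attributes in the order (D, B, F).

{(13, k, n), (13, y, n), (15, k, n), (15, y, n), (20, k, n), (20, y, n), (24, k, n), (24, s, q), (24, y, n), (27, s, q), (3, k, n), (3, y, n)}

U ⋈ S (natural join on C, F): {(13, k, n, 13), (13, k, n, 15), (13, k, n, 20), (13, k, n, 24), (13, k, n, 3), (13, x, n, 13), (13, x, n, 15), (13, x, n, 20), (13, x, n, 24), (13, x, n, 3), (13, y, n, 13), (13, y, n, 15), (13, y, n, 20), (13, y, n, 24), (13, y, n, 3), (36, s, q, 24), (36, s, q, 27)}
σ[B ≠ x]: keep tuples satisfying B ≠ x → {(13, k, n, 13), (13, k, n, 15), (13, k, n, 20), (13, k, n, 24), (13, k, n, 3), (13, y, n, 13), (13, y, n, 15), (13, y, n, 20), (13, y, n, 24), (13, y, n, 3), (36, s, q, 24), (36, s, q, 27)}
π[D, B, F]: project onto (D, B, F) → {(13, k, n), (13, y, n), (15, k, n), (15, y, n), (20, k, n), (20, y, n), (24, k, n), (24, s, q), (24, y, n), (27, s, q), (3, k, n), (3, y, n)}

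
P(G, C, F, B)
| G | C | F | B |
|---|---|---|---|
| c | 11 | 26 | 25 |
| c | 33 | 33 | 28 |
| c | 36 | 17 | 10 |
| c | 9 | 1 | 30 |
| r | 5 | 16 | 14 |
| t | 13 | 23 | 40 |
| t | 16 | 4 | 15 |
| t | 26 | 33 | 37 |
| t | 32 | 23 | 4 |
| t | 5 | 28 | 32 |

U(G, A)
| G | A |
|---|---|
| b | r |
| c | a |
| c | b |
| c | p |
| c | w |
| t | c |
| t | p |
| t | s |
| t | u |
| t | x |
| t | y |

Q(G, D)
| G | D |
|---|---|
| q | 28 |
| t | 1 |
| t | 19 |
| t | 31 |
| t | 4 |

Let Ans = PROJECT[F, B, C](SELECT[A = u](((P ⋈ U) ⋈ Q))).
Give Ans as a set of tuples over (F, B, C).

{(23, 4, 32), (23, 40, 13), (28, 32, 5), (33, 37, 26), (4, 15, 16)}

Natural join on G: {(c, 11, 26, 25, a), (c, 11, 26, 25, b), (c, 11, 26, 25, p), (c, 11, 26, 25, w), (c, 33, 33, 28, a), (c, 33, 33, 28, b), (c, 33, 33, 28, p), (c, 33, 33, 28, w), (c, 36, 17, 10, a), (c, 36, 17, 10, b), (c, 36, 17, 10, p), (c, 36, 17, 10, w), (c, 9, 1, 30, a), (c, 9, 1, 30, b), (c, 9, 1, 30, p), (c, 9, 1, 30, w), (t, 13, 23, 40, c), (t, 13, 23, 40, p), (t, 13, 23, 40, s), (t, 13, 23, 40, u), (t, 13, 23, 40, x), (t, 13, 23, 40, y), (t, 16, 4, 15, c), (t, 16, 4, 15, p), (t, 16, 4, 15, s), (t, 16, 4, 15, u), (t, 16, 4, 15, x), (t, 16, 4, 15, y), (t, 26, 33, 37, c), (t, 26, 33, 37, p), (t, 26, 33, 37, s), (t, 26, 33, 37, u), (t, 26, 33, 37, x), (t, 26, 33, 37, y), (t, 32, 23, 4, c), (t, 32, 23, 4, p), (t, 32, 23, 4, s), (t, 32, 23, 4, u), (t, 32, 23, 4, x), (t, 32, 23, 4, y), (t, 5, 28, 32, c), (t, 5, 28, 32, p), (t, 5, 28, 32, s), (t, 5, 28, 32, u), (t, 5, 28, 32, x), (t, 5, 28, 32, y)}
Natural join on G: {(t, 13, 23, 40, c, 1), (t, 13, 23, 40, c, 19), (t, 13, 23, 40, c, 31), (t, 13, 23, 40, c, 4), (t, 13, 23, 40, p, 1), (t, 13, 23, 40, p, 19), (t, 13, 23, 40, p, 31), (t, 13, 23, 40, p, 4), (t, 13, 23, 40, s, 1), (t, 13, 23, 40, s, 19), (t, 13, 23, 40, s, 31), (t, 13, 23, 40, s, 4), (t, 13, 23, 40, u, 1), (t, 13, 23, 40, u, 19), (t, 13, 23, 40, u, 31), (t, 13, 23, 40, u, 4), (t, 13, 23, 40, x, 1), (t, 13, 23, 40, x, 19), (t, 13, 23, 40, x, 31), (t, 13, 23, 40, x, 4), (t, 13, 23, 40, y, 1), (t, 13, 23, 40, y, 19), (t, 13, 23, 40, y, 31), (t, 13, 23, 40, y, 4), (t, 16, 4, 15, c, 1), (t, 16, 4, 15, c, 19), (t, 16, 4, 15, c, 31), (t, 16, 4, 15, c, 4), (t, 16, 4, 15, p, 1), (t, 16, 4, 15, p, 19), (t, 16, 4, 15, p, 31), (t, 16, 4, 15, p, 4), (t, 16, 4, 15, s, 1), (t, 16, 4, 15, s, 19), (t, 16, 4, 15, s, 31), (t, 16, 4, 15, s, 4), (t, 16, 4, 15, u, 1), (t, 16, 4, 15, u, 19), (t, 16, 4, 15, u, 31), (t, 16, 4, 15, u, 4), (t, 16, 4, 15, x, 1), (t, 16, 4, 15, x, 19), (t, 16, 4, 15, x, 31), (t, 16, 4, 15, x, 4), (t, 16, 4, 15, y, 1), (t, 16, 4, 15, y, 19), (t, 16, 4, 15, y, 31), (t, 16, 4, 15, y, 4), (t, 26, 33, 37, c, 1), (t, 26, 33, 37, c, 19), (t, 26, 33, 37, c, 31), (t, 26, 33, 37, c, 4), (t, 26, 33, 37, p, 1), (t, 26, 33, 37, p, 19), (t, 26, 33, 37, p, 31), (t, 26, 33, 37, p, 4), (t, 26, 33, 37, s, 1), (t, 26, 33, 37, s, 19), (t, 26, 33, 37, s, 31), (t, 26, 33, 37, s, 4), (t, 26, 33, 37, u, 1), (t, 26, 33, 37, u, 19), (t, 26, 33, 37, u, 31), (t, 26, 33, 37, u, 4), (t, 26, 33, 37, x, 1), (t, 26, 33, 37, x, 19), (t, 26, 33, 37, x, 31), (t, 26, 33, 37, x, 4), (t, 26, 33, 37, y, 1), (t, 26, 33, 37, y, 19), (t, 26, 33, 37, y, 31), (t, 26, 33, 37, y, 4), (t, 32, 23, 4, c, 1), (t, 32, 23, 4, c, 19), (t, 32, 23, 4, c, 31), (t, 32, 23, 4, c, 4), (t, 32, 23, 4, p, 1), (t, 32, 23, 4, p, 19), (t, 32, 23, 4, p, 31), (t, 32, 23, 4, p, 4), (t, 32, 23, 4, s, 1), (t, 32, 23, 4, s, 19), (t, 32, 23, 4, s, 31), (t, 32, 23, 4, s, 4), (t, 32, 23, 4, u, 1), (t, 32, 23, 4, u, 19), (t, 32, 23, 4, u, 31), (t, 32, 23, 4, u, 4), (t, 32, 23, 4, x, 1), (t, 32, 23, 4, x, 19), (t, 32, 23, 4, x, 31), (t, 32, 23, 4, x, 4), (t, 32, 23, 4, y, 1), (t, 32, 23, 4, y, 19), (t, 32, 23, 4, y, 31), (t, 32, 23, 4, y, 4), (t, 5, 28, 32, c, 1), (t, 5, 28, 32, c, 19), (t, 5, 28, 32, c, 31), (t, 5, 28, 32, c, 4), (t, 5, 28, 32, p, 1), (t, 5, 28, 32, p, 19), (t, 5, 28, 32, p, 31), (t, 5, 28, 32, p, 4), (t, 5, 28, 32, s, 1), (t, 5, 28, 32, s, 19), (t, 5, 28, 32, s, 31), (t, 5, 28, 32, s, 4), (t, 5, 28, 32, u, 1), (t, 5, 28, 32, u, 19), (t, 5, 28, 32, u, 31), (t, 5, 28, 32, u, 4), (t, 5, 28, 32, x, 1), (t, 5, 28, 32, x, 19), (t, 5, 28, 32, x, 31), (t, 5, 28, 32, x, 4), (t, 5, 28, 32, y, 1), (t, 5, 28, 32, y, 19), (t, 5, 28, 32, y, 31), (t, 5, 28, 32, y, 4)}
σ[A = u]: keep tuples satisfying A = u → {(t, 13, 23, 40, u, 1), (t, 13, 23, 40, u, 19), (t, 13, 23, 40, u, 31), (t, 13, 23, 40, u, 4), (t, 16, 4, 15, u, 1), (t, 16, 4, 15, u, 19), (t, 16, 4, 15, u, 31), (t, 16, 4, 15, u, 4), (t, 26, 33, 37, u, 1), (t, 26, 33, 37, u, 19), (t, 26, 33, 37, u, 31), (t, 26, 33, 37, u, 4), (t, 32, 23, 4, u, 1), (t, 32, 23, 4, u, 19), (t, 32, 23, 4, u, 31), (t, 32, 23, 4, u, 4), (t, 5, 28, 32, u, 1), (t, 5, 28, 32, u, 19), (t, 5, 28, 32, u, 31), (t, 5, 28, 32, u, 4)}
Projecting to F, B, C (15 duplicate(s) eliminated): {(23, 4, 32), (23, 40, 13), (28, 32, 5), (33, 37, 26), (4, 15, 16)}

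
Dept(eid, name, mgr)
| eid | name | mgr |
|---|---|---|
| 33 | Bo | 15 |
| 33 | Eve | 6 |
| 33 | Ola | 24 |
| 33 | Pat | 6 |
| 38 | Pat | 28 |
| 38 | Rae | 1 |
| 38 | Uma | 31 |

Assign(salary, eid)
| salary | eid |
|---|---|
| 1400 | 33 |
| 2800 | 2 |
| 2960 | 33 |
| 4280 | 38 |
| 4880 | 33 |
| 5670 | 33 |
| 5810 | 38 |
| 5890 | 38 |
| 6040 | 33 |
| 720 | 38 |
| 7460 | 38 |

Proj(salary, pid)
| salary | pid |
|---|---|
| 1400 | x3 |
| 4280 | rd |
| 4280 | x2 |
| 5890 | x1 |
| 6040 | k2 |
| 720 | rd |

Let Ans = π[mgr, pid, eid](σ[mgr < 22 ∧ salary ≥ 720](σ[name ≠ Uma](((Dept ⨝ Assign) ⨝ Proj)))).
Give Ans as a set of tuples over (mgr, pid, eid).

Dept ⋈ Assign (natural join on eid): {(33, Bo, 15, 1400), (33, Bo, 15, 2960), (33, Bo, 15, 4880), (33, Bo, 15, 5670), (33, Bo, 15, 6040), (33, Eve, 6, 1400), (33, Eve, 6, 2960), (33, Eve, 6, 4880), (33, Eve, 6, 5670), (33, Eve, 6, 6040), (33, Ola, 24, 1400), (33, Ola, 24, 2960), (33, Ola, 24, 4880), (33, Ola, 24, 5670), (33, Ola, 24, 6040), (33, Pat, 6, 1400), (33, Pat, 6, 2960), (33, Pat, 6, 4880), (33, Pat, 6, 5670), (33, Pat, 6, 6040), (38, Pat, 28, 4280), (38, Pat, 28, 5810), (38, Pat, 28, 5890), (38, Pat, 28, 720), (38, Pat, 28, 7460), (38, Rae, 1, 4280), (38, Rae, 1, 5810), (38, Rae, 1, 5890), (38, Rae, 1, 720), (38, Rae, 1, 7460), (38, Uma, 31, 4280), (38, Uma, 31, 5810), (38, Uma, 31, 5890), (38, Uma, 31, 720), (38, Uma, 31, 7460)}
(Dept ⨝ Assign) ⋈ Proj (natural join on salary): {(33, Bo, 15, 1400, x3), (33, Bo, 15, 6040, k2), (33, Eve, 6, 1400, x3), (33, Eve, 6, 6040, k2), (33, Ola, 24, 1400, x3), (33, Ola, 24, 6040, k2), (33, Pat, 6, 1400, x3), (33, Pat, 6, 6040, k2), (38, Pat, 28, 4280, rd), (38, Pat, 28, 4280, x2), (38, Pat, 28, 5890, x1), (38, Pat, 28, 720, rd), (38, Rae, 1, 4280, rd), (38, Rae, 1, 4280, x2), (38, Rae, 1, 5890, x1), (38, Rae, 1, 720, rd), (38, Uma, 31, 4280, rd), (38, Uma, 31, 4280, x2), (38, Uma, 31, 5890, x1), (38, Uma, 31, 720, rd)}
Selection name ≠ Uma: {(33, Bo, 15, 1400, x3), (33, Bo, 15, 6040, k2), (33, Eve, 6, 1400, x3), (33, Eve, 6, 6040, k2), (33, Ola, 24, 1400, x3), (33, Ola, 24, 6040, k2), (33, Pat, 6, 1400, x3), (33, Pat, 6, 6040, k2), (38, Pat, 28, 4280, rd), (38, Pat, 28, 4280, x2), (38, Pat, 28, 5890, x1), (38, Pat, 28, 720, rd), (38, Rae, 1, 4280, rd), (38, Rae, 1, 4280, x2), (38, Rae, 1, 5890, x1), (38, Rae, 1, 720, rd)}
Selection mgr < 22 ∧ salary ≥ 720: {(33, Bo, 15, 1400, x3), (33, Bo, 15, 6040, k2), (33, Eve, 6, 1400, x3), (33, Eve, 6, 6040, k2), (33, Pat, 6, 1400, x3), (33, Pat, 6, 6040, k2), (38, Rae, 1, 4280, rd), (38, Rae, 1, 4280, x2), (38, Rae, 1, 5890, x1), (38, Rae, 1, 720, rd)}
Projecting to mgr, pid, eid (3 duplicate(s) eliminated): {(1, rd, 38), (1, x1, 38), (1, x2, 38), (15, k2, 33), (15, x3, 33), (6, k2, 33), (6, x3, 33)}

{(1, rd, 38), (1, x1, 38), (1, x2, 38), (15, k2, 33), (15, x3, 33), (6, k2, 33), (6, x3, 33)}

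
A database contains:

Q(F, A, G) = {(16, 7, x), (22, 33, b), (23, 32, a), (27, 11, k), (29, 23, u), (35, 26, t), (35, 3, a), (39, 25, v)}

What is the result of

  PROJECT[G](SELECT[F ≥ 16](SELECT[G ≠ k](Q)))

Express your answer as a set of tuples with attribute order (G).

{a, b, t, u, v, x}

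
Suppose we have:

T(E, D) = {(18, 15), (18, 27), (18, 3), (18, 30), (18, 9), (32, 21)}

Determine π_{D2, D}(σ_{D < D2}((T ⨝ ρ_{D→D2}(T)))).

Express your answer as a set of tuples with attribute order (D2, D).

ρ[D→D2]: schema becomes (E, D2); tuples unchanged.
Natural join on E: {(18, 15, 15), (18, 15, 27), (18, 15, 3), (18, 15, 30), (18, 15, 9), (18, 27, 15), (18, 27, 27), (18, 27, 3), (18, 27, 30), (18, 27, 9), (18, 3, 15), (18, 3, 27), (18, 3, 3), (18, 3, 30), (18, 3, 9), (18, 30, 15), (18, 30, 27), (18, 30, 3), (18, 30, 30), (18, 30, 9), (18, 9, 15), (18, 9, 27), (18, 9, 3), (18, 9, 30), (18, 9, 9), (32, 21, 21)}
Apply σ_{D < D2}; surviving tuples: {(18, 15, 27), (18, 15, 30), (18, 27, 30), (18, 3, 15), (18, 3, 27), (18, 3, 30), (18, 3, 9), (18, 9, 15), (18, 9, 27), (18, 9, 30)}
Keep only column(s) D2, D: {(15, 3), (15, 9), (27, 15), (27, 3), (27, 9), (30, 15), (30, 27), (30, 3), (30, 9), (9, 3)}

{(15, 3), (15, 9), (27, 15), (27, 3), (27, 9), (30, 15), (30, 27), (30, 3), (30, 9), (9, 3)}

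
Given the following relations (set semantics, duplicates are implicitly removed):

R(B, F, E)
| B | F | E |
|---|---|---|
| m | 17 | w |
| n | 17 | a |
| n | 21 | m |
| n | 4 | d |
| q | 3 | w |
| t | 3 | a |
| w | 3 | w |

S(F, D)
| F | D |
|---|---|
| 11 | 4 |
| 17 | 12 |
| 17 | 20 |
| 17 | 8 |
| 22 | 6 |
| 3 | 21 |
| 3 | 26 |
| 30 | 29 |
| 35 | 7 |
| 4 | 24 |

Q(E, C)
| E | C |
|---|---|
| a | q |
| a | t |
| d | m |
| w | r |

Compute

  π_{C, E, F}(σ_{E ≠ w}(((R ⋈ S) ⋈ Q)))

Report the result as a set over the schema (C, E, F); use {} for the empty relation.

{(m, d, 4), (q, a, 17), (q, a, 3), (t, a, 17), (t, a, 3)}

R ⋈ S (natural join on F): {(m, 17, w, 12), (m, 17, w, 20), (m, 17, w, 8), (n, 17, a, 12), (n, 17, a, 20), (n, 17, a, 8), (n, 4, d, 24), (q, 3, w, 21), (q, 3, w, 26), (t, 3, a, 21), (t, 3, a, 26), (w, 3, w, 21), (w, 3, w, 26)}
(R ⋈ S) ⋈ Q (natural join on E): {(m, 17, w, 12, r), (m, 17, w, 20, r), (m, 17, w, 8, r), (n, 17, a, 12, q), (n, 17, a, 12, t), (n, 17, a, 20, q), (n, 17, a, 20, t), (n, 17, a, 8, q), (n, 17, a, 8, t), (n, 4, d, 24, m), (q, 3, w, 21, r), (q, 3, w, 26, r), (t, 3, a, 21, q), (t, 3, a, 21, t), (t, 3, a, 26, q), (t, 3, a, 26, t), (w, 3, w, 21, r), (w, 3, w, 26, r)}
Apply σ_{E ≠ w}; surviving tuples: {(n, 17, a, 12, q), (n, 17, a, 12, t), (n, 17, a, 20, q), (n, 17, a, 20, t), (n, 17, a, 8, q), (n, 17, a, 8, t), (n, 4, d, 24, m), (t, 3, a, 21, q), (t, 3, a, 21, t), (t, 3, a, 26, q), (t, 3, a, 26, t)}
π[C, E, F]: project onto (C, E, F) (6 duplicate(s) eliminated) → {(m, d, 4), (q, a, 17), (q, a, 3), (t, a, 17), (t, a, 3)}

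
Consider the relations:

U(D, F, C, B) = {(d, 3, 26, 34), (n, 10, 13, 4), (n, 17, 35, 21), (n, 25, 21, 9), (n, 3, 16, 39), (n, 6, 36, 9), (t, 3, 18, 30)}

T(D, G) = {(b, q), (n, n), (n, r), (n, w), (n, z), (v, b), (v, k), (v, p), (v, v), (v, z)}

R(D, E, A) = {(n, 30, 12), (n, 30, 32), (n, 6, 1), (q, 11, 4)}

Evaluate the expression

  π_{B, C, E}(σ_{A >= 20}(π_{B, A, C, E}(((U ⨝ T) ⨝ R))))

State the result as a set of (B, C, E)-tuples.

U ⋈ T (natural join on D): {(n, 10, 13, 4, n), (n, 10, 13, 4, r), (n, 10, 13, 4, w), (n, 10, 13, 4, z), (n, 17, 35, 21, n), (n, 17, 35, 21, r), (n, 17, 35, 21, w), (n, 17, 35, 21, z), (n, 25, 21, 9, n), (n, 25, 21, 9, r), (n, 25, 21, 9, w), (n, 25, 21, 9, z), (n, 3, 16, 39, n), (n, 3, 16, 39, r), (n, 3, 16, 39, w), (n, 3, 16, 39, z), (n, 6, 36, 9, n), (n, 6, 36, 9, r), (n, 6, 36, 9, w), (n, 6, 36, 9, z)}
(U ⨝ T) ⋈ R (natural join on D): {(n, 10, 13, 4, n, 30, 12), (n, 10, 13, 4, n, 30, 32), (n, 10, 13, 4, n, 6, 1), (n, 10, 13, 4, r, 30, 12), (n, 10, 13, 4, r, 30, 32), (n, 10, 13, 4, r, 6, 1), (n, 10, 13, 4, w, 30, 12), (n, 10, 13, 4, w, 30, 32), (n, 10, 13, 4, w, 6, 1), (n, 10, 13, 4, z, 30, 12), (n, 10, 13, 4, z, 30, 32), (n, 10, 13, 4, z, 6, 1), (n, 17, 35, 21, n, 30, 12), (n, 17, 35, 21, n, 30, 32), (n, 17, 35, 21, n, 6, 1), (n, 17, 35, 21, r, 30, 12), (n, 17, 35, 21, r, 30, 32), (n, 17, 35, 21, r, 6, 1), (n, 17, 35, 21, w, 30, 12), (n, 17, 35, 21, w, 30, 32), (n, 17, 35, 21, w, 6, 1), (n, 17, 35, 21, z, 30, 12), (n, 17, 35, 21, z, 30, 32), (n, 17, 35, 21, z, 6, 1), (n, 25, 21, 9, n, 30, 12), (n, 25, 21, 9, n, 30, 32), (n, 25, 21, 9, n, 6, 1), (n, 25, 21, 9, r, 30, 12), (n, 25, 21, 9, r, 30, 32), (n, 25, 21, 9, r, 6, 1), (n, 25, 21, 9, w, 30, 12), (n, 25, 21, 9, w, 30, 32), (n, 25, 21, 9, w, 6, 1), (n, 25, 21, 9, z, 30, 12), (n, 25, 21, 9, z, 30, 32), (n, 25, 21, 9, z, 6, 1), (n, 3, 16, 39, n, 30, 12), (n, 3, 16, 39, n, 30, 32), (n, 3, 16, 39, n, 6, 1), (n, 3, 16, 39, r, 30, 12), (n, 3, 16, 39, r, 30, 32), (n, 3, 16, 39, r, 6, 1), (n, 3, 16, 39, w, 30, 12), (n, 3, 16, 39, w, 30, 32), (n, 3, 16, 39, w, 6, 1), (n, 3, 16, 39, z, 30, 12), (n, 3, 16, 39, z, 30, 32), (n, 3, 16, 39, z, 6, 1), (n, 6, 36, 9, n, 30, 12), (n, 6, 36, 9, n, 30, 32), (n, 6, 36, 9, n, 6, 1), (n, 6, 36, 9, r, 30, 12), (n, 6, 36, 9, r, 30, 32), (n, 6, 36, 9, r, 6, 1), (n, 6, 36, 9, w, 30, 12), (n, 6, 36, 9, w, 30, 32), (n, 6, 36, 9, w, 6, 1), (n, 6, 36, 9, z, 30, 12), (n, 6, 36, 9, z, 30, 32), (n, 6, 36, 9, z, 6, 1)}
π_{B, A, C, E} gives {(21, 1, 35, 6), (21, 12, 35, 30), (21, 32, 35, 30), (39, 1, 16, 6), (39, 12, 16, 30), (39, 32, 16, 30), (4, 1, 13, 6), (4, 12, 13, 30), (4, 32, 13, 30), (9, 1, 21, 6), (9, 1, 36, 6), (9, 12, 21, 30), (9, 12, 36, 30), (9, 32, 21, 30), (9, 32, 36, 30)} (45 duplicate(s) eliminated).
Selection A >= 20: {(21, 32, 35, 30), (39, 32, 16, 30), (4, 32, 13, 30), (9, 32, 21, 30), (9, 32, 36, 30)}
π_{B, C, E} gives {(21, 35, 30), (39, 16, 30), (4, 13, 30), (9, 21, 30), (9, 36, 30)}.

{(21, 35, 30), (39, 16, 30), (4, 13, 30), (9, 21, 30), (9, 36, 30)}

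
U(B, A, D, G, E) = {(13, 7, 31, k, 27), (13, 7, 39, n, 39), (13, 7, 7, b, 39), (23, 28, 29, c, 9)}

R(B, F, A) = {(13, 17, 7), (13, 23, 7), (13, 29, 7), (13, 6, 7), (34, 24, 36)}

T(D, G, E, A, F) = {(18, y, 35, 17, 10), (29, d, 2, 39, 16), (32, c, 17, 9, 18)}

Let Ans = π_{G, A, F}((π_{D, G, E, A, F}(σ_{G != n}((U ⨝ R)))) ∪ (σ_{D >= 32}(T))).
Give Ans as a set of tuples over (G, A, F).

{(b, 7, 17), (b, 7, 23), (b, 7, 29), (b, 7, 6), (c, 9, 18), (k, 7, 17), (k, 7, 23), (k, 7, 29), (k, 7, 6)}

Natural join on B, A: {(13, 7, 31, k, 27, 17), (13, 7, 31, k, 27, 23), (13, 7, 31, k, 27, 29), (13, 7, 31, k, 27, 6), (13, 7, 39, n, 39, 17), (13, 7, 39, n, 39, 23), (13, 7, 39, n, 39, 29), (13, 7, 39, n, 39, 6), (13, 7, 7, b, 39, 17), (13, 7, 7, b, 39, 23), (13, 7, 7, b, 39, 29), (13, 7, 7, b, 39, 6)}
Selection G != n: {(13, 7, 31, k, 27, 17), (13, 7, 31, k, 27, 23), (13, 7, 31, k, 27, 29), (13, 7, 31, k, 27, 6), (13, 7, 7, b, 39, 17), (13, 7, 7, b, 39, 23), (13, 7, 7, b, 39, 29), (13, 7, 7, b, 39, 6)}
Projecting to D, G, E, A, F: {(31, k, 27, 7, 17), (31, k, 27, 7, 23), (31, k, 27, 7, 29), (31, k, 27, 7, 6), (7, b, 39, 7, 17), (7, b, 39, 7, 23), (7, b, 39, 7, 29), (7, b, 39, 7, 6)}
Selection D >= 32: {(32, c, 17, 9, 18)}
Taking the union: {(31, k, 27, 7, 17), (31, k, 27, 7, 23), (31, k, 27, 7, 29), (31, k, 27, 7, 6), (32, c, 17, 9, 18), (7, b, 39, 7, 17), (7, b, 39, 7, 23), (7, b, 39, 7, 29), (7, b, 39, 7, 6)}
Projecting to G, A, F: {(b, 7, 17), (b, 7, 23), (b, 7, 29), (b, 7, 6), (c, 9, 18), (k, 7, 17), (k, 7, 23), (k, 7, 29), (k, 7, 6)}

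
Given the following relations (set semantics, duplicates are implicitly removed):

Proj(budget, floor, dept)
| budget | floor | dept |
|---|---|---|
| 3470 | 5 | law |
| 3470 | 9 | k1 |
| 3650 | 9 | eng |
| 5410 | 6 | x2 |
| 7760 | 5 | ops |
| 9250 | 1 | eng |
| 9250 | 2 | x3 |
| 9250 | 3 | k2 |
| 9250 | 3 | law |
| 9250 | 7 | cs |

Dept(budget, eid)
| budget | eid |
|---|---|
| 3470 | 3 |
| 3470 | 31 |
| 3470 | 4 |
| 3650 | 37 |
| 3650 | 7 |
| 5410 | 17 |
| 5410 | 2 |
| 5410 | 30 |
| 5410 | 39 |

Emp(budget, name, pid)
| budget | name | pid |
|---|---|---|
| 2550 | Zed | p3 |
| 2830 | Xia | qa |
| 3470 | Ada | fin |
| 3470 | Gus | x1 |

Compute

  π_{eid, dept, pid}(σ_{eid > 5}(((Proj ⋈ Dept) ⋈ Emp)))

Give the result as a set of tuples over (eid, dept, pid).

{(31, k1, fin), (31, k1, x1), (31, law, fin), (31, law, x1)}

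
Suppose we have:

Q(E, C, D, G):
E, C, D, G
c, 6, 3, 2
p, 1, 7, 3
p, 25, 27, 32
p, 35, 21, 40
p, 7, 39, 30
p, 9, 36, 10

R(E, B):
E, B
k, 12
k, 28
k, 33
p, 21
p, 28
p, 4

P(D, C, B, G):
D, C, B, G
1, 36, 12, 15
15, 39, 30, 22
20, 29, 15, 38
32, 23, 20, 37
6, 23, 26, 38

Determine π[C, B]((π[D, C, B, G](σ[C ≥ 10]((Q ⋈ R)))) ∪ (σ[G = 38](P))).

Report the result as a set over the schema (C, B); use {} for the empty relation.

{(23, 26), (25, 21), (25, 28), (25, 4), (29, 15), (35, 21), (35, 28), (35, 4)}

Q ⋈ R (natural join on E): {(p, 1, 7, 3, 21), (p, 1, 7, 3, 28), (p, 1, 7, 3, 4), (p, 25, 27, 32, 21), (p, 25, 27, 32, 28), (p, 25, 27, 32, 4), (p, 35, 21, 40, 21), (p, 35, 21, 40, 28), (p, 35, 21, 40, 4), (p, 7, 39, 30, 21), (p, 7, 39, 30, 28), (p, 7, 39, 30, 4), (p, 9, 36, 10, 21), (p, 9, 36, 10, 28), (p, 9, 36, 10, 4)}
Apply σ_{C ≥ 10}; surviving tuples: {(p, 25, 27, 32, 21), (p, 25, 27, 32, 28), (p, 25, 27, 32, 4), (p, 35, 21, 40, 21), (p, 35, 21, 40, 28), (p, 35, 21, 40, 4)}
π[D, C, B, G]: project onto (D, C, B, G) → {(21, 35, 21, 40), (21, 35, 28, 40), (21, 35, 4, 40), (27, 25, 21, 32), (27, 25, 28, 32), (27, 25, 4, 32)}
Apply σ_{G = 38}; surviving tuples: {(20, 29, 15, 38), (6, 23, 26, 38)}
Set union of the two operands is {(20, 29, 15, 38), (21, 35, 21, 40), (21, 35, 28, 40), (21, 35, 4, 40), (27, 25, 21, 32), (27, 25, 28, 32), (27, 25, 4, 32), (6, 23, 26, 38)}.
π[C, B]: project onto (C, B) → {(23, 26), (25, 21), (25, 28), (25, 4), (29, 15), (35, 21), (35, 28), (35, 4)}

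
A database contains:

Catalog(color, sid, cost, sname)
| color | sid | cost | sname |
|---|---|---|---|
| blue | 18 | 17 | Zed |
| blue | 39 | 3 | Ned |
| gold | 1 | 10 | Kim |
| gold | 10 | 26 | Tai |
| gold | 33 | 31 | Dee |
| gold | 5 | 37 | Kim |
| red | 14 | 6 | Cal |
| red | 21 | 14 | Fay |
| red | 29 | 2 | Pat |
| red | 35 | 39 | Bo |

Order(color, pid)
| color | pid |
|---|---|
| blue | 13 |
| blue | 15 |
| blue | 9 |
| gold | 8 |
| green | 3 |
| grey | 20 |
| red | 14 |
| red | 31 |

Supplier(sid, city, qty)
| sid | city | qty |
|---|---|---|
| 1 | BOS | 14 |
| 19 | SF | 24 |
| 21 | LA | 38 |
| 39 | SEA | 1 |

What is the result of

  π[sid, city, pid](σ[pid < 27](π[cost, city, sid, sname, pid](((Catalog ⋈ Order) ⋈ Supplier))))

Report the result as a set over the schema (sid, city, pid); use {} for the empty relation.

{(1, BOS, 8), (21, LA, 14), (39, SEA, 13), (39, SEA, 15), (39, SEA, 9)}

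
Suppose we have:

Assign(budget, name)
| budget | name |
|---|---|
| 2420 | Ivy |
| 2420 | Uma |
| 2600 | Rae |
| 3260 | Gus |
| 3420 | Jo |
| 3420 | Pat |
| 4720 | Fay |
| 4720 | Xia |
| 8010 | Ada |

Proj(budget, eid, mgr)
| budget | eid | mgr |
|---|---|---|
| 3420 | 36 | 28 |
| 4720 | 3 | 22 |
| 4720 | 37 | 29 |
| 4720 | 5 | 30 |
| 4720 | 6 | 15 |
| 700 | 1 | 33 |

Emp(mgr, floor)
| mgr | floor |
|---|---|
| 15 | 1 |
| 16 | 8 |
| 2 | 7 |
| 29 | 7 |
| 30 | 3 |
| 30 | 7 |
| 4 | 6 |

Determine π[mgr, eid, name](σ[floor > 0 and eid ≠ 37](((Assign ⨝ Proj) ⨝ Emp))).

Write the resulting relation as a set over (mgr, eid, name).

Assign ⋈ Proj (natural join on budget): {(3420, Jo, 36, 28), (3420, Pat, 36, 28), (4720, Fay, 3, 22), (4720, Fay, 37, 29), (4720, Fay, 5, 30), (4720, Fay, 6, 15), (4720, Xia, 3, 22), (4720, Xia, 37, 29), (4720, Xia, 5, 30), (4720, Xia, 6, 15)}
(Assign ⨝ Proj) ⋈ Emp (natural join on mgr): {(4720, Fay, 37, 29, 7), (4720, Fay, 5, 30, 3), (4720, Fay, 5, 30, 7), (4720, Fay, 6, 15, 1), (4720, Xia, 37, 29, 7), (4720, Xia, 5, 30, 3), (4720, Xia, 5, 30, 7), (4720, Xia, 6, 15, 1)}
Filtering on floor > 0 and eid ≠ 37 leaves {(4720, Fay, 5, 30, 3), (4720, Fay, 5, 30, 7), (4720, Fay, 6, 15, 1), (4720, Xia, 5, 30, 3), (4720, Xia, 5, 30, 7), (4720, Xia, 6, 15, 1)}.
Projecting to mgr, eid, name (2 duplicate(s) eliminated): {(15, 6, Fay), (15, 6, Xia), (30, 5, Fay), (30, 5, Xia)}

{(15, 6, Fay), (15, 6, Xia), (30, 5, Fay), (30, 5, Xia)}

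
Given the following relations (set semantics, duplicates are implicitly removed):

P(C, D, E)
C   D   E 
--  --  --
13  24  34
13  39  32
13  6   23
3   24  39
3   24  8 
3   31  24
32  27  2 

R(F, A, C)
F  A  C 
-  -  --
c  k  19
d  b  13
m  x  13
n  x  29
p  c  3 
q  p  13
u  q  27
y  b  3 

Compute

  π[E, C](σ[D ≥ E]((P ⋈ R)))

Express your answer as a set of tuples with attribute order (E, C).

{(24, 3), (32, 13), (8, 3)}

P ⋈ R (natural join on C): {(13, 24, 34, d, b), (13, 24, 34, m, x), (13, 24, 34, q, p), (13, 39, 32, d, b), (13, 39, 32, m, x), (13, 39, 32, q, p), (13, 6, 23, d, b), (13, 6, 23, m, x), (13, 6, 23, q, p), (3, 24, 39, p, c), (3, 24, 39, y, b), (3, 24, 8, p, c), (3, 24, 8, y, b), (3, 31, 24, p, c), (3, 31, 24, y, b)}
Selection D ≥ E: {(13, 39, 32, d, b), (13, 39, 32, m, x), (13, 39, 32, q, p), (3, 24, 8, p, c), (3, 24, 8, y, b), (3, 31, 24, p, c), (3, 31, 24, y, b)}
Projecting to E, C (4 duplicate(s) eliminated): {(24, 3), (32, 13), (8, 3)}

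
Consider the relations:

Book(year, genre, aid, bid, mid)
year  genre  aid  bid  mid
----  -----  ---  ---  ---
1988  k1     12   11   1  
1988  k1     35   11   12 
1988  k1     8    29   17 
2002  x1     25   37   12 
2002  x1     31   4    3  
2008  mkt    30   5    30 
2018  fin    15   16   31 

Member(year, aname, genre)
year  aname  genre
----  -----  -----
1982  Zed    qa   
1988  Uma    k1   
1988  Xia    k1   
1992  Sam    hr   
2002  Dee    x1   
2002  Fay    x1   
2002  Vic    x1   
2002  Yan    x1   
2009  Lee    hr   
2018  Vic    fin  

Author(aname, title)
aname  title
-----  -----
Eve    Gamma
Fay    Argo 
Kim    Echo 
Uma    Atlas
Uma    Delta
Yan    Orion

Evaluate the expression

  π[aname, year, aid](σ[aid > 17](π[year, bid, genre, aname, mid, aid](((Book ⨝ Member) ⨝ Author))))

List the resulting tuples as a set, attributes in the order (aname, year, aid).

{(Fay, 2002, 25), (Fay, 2002, 31), (Uma, 1988, 35), (Yan, 2002, 25), (Yan, 2002, 31)}

Natural join on year, genre: {(1988, k1, 12, 11, 1, Uma), (1988, k1, 12, 11, 1, Xia), (1988, k1, 35, 11, 12, Uma), (1988, k1, 35, 11, 12, Xia), (1988, k1, 8, 29, 17, Uma), (1988, k1, 8, 29, 17, Xia), (2002, x1, 25, 37, 12, Dee), (2002, x1, 25, 37, 12, Fay), (2002, x1, 25, 37, 12, Vic), (2002, x1, 25, 37, 12, Yan), (2002, x1, 31, 4, 3, Dee), (2002, x1, 31, 4, 3, Fay), (2002, x1, 31, 4, 3, Vic), (2002, x1, 31, 4, 3, Yan), (2018, fin, 15, 16, 31, Vic)}
Natural join on aname: {(1988, k1, 12, 11, 1, Uma, Atlas), (1988, k1, 12, 11, 1, Uma, Delta), (1988, k1, 35, 11, 12, Uma, Atlas), (1988, k1, 35, 11, 12, Uma, Delta), (1988, k1, 8, 29, 17, Uma, Atlas), (1988, k1, 8, 29, 17, Uma, Delta), (2002, x1, 25, 37, 12, Fay, Argo), (2002, x1, 25, 37, 12, Yan, Orion), (2002, x1, 31, 4, 3, Fay, Argo), (2002, x1, 31, 4, 3, Yan, Orion)}
π_{year, bid, genre, aname, mid, aid} gives {(1988, 11, k1, Uma, 1, 12), (1988, 11, k1, Uma, 12, 35), (1988, 29, k1, Uma, 17, 8), (2002, 37, x1, Fay, 12, 25), (2002, 37, x1, Yan, 12, 25), (2002, 4, x1, Fay, 3, 31), (2002, 4, x1, Yan, 3, 31)} (3 duplicate(s) eliminated).
Filtering on aid > 17 leaves {(1988, 11, k1, Uma, 12, 35), (2002, 37, x1, Fay, 12, 25), (2002, 37, x1, Yan, 12, 25), (2002, 4, x1, Fay, 3, 31), (2002, 4, x1, Yan, 3, 31)}.
π_{aname, year, aid} gives {(Fay, 2002, 25), (Fay, 2002, 31), (Uma, 1988, 35), (Yan, 2002, 25), (Yan, 2002, 31)}.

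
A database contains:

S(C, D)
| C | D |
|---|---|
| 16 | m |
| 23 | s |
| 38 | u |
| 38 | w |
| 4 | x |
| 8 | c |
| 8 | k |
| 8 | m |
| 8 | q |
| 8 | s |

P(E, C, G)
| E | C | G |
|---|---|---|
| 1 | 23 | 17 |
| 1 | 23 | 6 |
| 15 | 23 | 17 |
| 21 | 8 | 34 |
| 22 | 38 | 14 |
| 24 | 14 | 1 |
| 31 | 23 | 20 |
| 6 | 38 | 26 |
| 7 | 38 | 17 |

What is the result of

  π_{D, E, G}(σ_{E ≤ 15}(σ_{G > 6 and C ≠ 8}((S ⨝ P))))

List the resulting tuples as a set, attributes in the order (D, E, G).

{(s, 1, 17), (s, 15, 17), (u, 6, 26), (u, 7, 17), (w, 6, 26), (w, 7, 17)}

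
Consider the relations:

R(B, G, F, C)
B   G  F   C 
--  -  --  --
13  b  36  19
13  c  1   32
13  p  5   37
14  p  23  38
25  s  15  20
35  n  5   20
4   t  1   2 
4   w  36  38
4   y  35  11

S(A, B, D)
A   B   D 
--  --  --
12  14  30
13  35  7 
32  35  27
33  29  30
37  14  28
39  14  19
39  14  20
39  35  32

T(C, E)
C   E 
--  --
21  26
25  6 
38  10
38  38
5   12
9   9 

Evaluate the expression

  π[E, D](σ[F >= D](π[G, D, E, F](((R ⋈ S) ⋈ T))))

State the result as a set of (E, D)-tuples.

R ⋈ S (natural join on B): {(14, p, 23, 38, 12, 30), (14, p, 23, 38, 37, 28), (14, p, 23, 38, 39, 19), (14, p, 23, 38, 39, 20), (35, n, 5, 20, 13, 7), (35, n, 5, 20, 32, 27), (35, n, 5, 20, 39, 32)}
(R ⋈ S) ⋈ T (natural join on C): {(14, p, 23, 38, 12, 30, 10), (14, p, 23, 38, 12, 30, 38), (14, p, 23, 38, 37, 28, 10), (14, p, 23, 38, 37, 28, 38), (14, p, 23, 38, 39, 19, 10), (14, p, 23, 38, 39, 19, 38), (14, p, 23, 38, 39, 20, 10), (14, p, 23, 38, 39, 20, 38)}
π[G, D, E, F]: project onto (G, D, E, F) → {(p, 19, 10, 23), (p, 19, 38, 23), (p, 20, 10, 23), (p, 20, 38, 23), (p, 28, 10, 23), (p, 28, 38, 23), (p, 30, 10, 23), (p, 30, 38, 23)}
σ[F >= D]: keep tuples satisfying F >= D → {(p, 19, 10, 23), (p, 19, 38, 23), (p, 20, 10, 23), (p, 20, 38, 23)}
π[E, D]: project onto (E, D) → {(10, 19), (10, 20), (38, 19), (38, 20)}

{(10, 19), (10, 20), (38, 19), (38, 20)}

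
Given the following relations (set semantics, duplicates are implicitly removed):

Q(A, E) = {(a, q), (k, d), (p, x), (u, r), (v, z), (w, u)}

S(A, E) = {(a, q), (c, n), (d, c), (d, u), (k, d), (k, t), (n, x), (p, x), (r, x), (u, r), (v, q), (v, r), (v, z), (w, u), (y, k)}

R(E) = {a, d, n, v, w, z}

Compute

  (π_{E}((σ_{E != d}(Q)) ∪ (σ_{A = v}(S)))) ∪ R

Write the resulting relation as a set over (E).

{a, d, n, q, r, u, v, w, x, z}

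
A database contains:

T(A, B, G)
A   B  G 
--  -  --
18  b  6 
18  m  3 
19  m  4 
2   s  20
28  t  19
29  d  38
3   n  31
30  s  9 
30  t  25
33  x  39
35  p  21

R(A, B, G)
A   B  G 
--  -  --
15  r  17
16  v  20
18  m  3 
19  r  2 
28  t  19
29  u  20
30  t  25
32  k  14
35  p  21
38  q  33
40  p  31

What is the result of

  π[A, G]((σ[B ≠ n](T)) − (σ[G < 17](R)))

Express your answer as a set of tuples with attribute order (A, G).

{(18, 6), (19, 4), (2, 20), (28, 19), (29, 38), (30, 25), (30, 9), (33, 39), (35, 21)}

Filtering on B ≠ n leaves {(18, b, 6), (18, m, 3), (19, m, 4), (2, s, 20), (28, t, 19), (29, d, 38), (30, s, 9), (30, t, 25), (33, x, 39), (35, p, 21)}.
Filtering on G < 17 leaves {(18, m, 3), (19, r, 2), (32, k, 14)}.
Difference: {(18, b, 6), (18, m, 3), (19, m, 4), (2, s, 20), (28, t, 19), (29, d, 38), (30, s, 9), (30, t, 25), (33, x, 39), (35, p, 21)} with {(18, m, 3), (19, r, 2), (32, k, 14)} → {(18, b, 6), (19, m, 4), (2, s, 20), (28, t, 19), (29, d, 38), (30, s, 9), (30, t, 25), (33, x, 39), (35, p, 21)}
π[A, G]: project onto (A, G) → {(18, 6), (19, 4), (2, 20), (28, 19), (29, 38), (30, 25), (30, 9), (33, 39), (35, 21)}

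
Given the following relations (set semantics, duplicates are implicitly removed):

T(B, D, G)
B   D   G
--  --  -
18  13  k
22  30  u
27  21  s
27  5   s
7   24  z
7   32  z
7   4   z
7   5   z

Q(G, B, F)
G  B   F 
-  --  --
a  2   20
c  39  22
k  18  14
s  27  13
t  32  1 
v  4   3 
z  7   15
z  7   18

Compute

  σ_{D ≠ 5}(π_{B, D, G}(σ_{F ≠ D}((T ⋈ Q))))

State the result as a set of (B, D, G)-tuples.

Joining T and Q on B, G yields {(18, 13, k, 14), (27, 21, s, 13), (27, 5, s, 13), (7, 24, z, 15), (7, 24, z, 18), (7, 32, z, 15), (7, 32, z, 18), (7, 4, z, 15), (7, 4, z, 18), (7, 5, z, 15), (7, 5, z, 18)}.
σ[F ≠ D]: keep tuples satisfying F ≠ D → {(18, 13, k, 14), (27, 21, s, 13), (27, 5, s, 13), (7, 24, z, 15), (7, 24, z, 18), (7, 32, z, 15), (7, 32, z, 18), (7, 4, z, 15), (7, 4, z, 18), (7, 5, z, 15), (7, 5, z, 18)}
π_{B, D, G} gives {(18, 13, k), (27, 21, s), (27, 5, s), (7, 24, z), (7, 32, z), (7, 4, z), (7, 5, z)} (4 duplicate(s) eliminated).
σ[D ≠ 5]: keep tuples satisfying D ≠ 5 → {(18, 13, k), (27, 21, s), (7, 24, z), (7, 32, z), (7, 4, z)}

{(18, 13, k), (27, 21, s), (7, 24, z), (7, 32, z), (7, 4, z)}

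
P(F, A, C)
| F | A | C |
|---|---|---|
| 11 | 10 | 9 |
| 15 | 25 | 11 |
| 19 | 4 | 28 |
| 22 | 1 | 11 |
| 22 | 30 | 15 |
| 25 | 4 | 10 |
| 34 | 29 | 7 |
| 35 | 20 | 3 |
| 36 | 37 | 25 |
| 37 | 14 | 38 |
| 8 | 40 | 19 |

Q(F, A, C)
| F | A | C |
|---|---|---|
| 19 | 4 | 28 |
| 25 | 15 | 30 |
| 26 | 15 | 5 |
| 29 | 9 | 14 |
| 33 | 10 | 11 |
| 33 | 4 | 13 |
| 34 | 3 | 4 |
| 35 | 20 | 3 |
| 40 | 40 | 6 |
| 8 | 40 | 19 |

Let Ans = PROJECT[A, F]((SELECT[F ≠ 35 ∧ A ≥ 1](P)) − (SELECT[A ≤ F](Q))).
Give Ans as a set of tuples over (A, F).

{(1, 22), (10, 11), (14, 37), (25, 15), (29, 34), (30, 22), (37, 36), (4, 25), (40, 8)}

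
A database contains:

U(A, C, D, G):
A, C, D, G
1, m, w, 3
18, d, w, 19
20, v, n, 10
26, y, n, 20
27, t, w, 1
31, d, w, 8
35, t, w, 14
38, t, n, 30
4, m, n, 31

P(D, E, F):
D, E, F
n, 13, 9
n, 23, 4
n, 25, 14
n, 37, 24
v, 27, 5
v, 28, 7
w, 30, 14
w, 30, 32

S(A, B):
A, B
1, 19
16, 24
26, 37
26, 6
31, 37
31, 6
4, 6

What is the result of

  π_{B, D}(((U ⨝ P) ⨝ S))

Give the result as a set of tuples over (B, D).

{(19, w), (37, n), (37, w), (6, n), (6, w)}

Natural join on D: {(1, m, w, 3, 30, 14), (1, m, w, 3, 30, 32), (18, d, w, 19, 30, 14), (18, d, w, 19, 30, 32), (20, v, n, 10, 13, 9), (20, v, n, 10, 23, 4), (20, v, n, 10, 25, 14), (20, v, n, 10, 37, 24), (26, y, n, 20, 13, 9), (26, y, n, 20, 23, 4), (26, y, n, 20, 25, 14), (26, y, n, 20, 37, 24), (27, t, w, 1, 30, 14), (27, t, w, 1, 30, 32), (31, d, w, 8, 30, 14), (31, d, w, 8, 30, 32), (35, t, w, 14, 30, 14), (35, t, w, 14, 30, 32), (38, t, n, 30, 13, 9), (38, t, n, 30, 23, 4), (38, t, n, 30, 25, 14), (38, t, n, 30, 37, 24), (4, m, n, 31, 13, 9), (4, m, n, 31, 23, 4), (4, m, n, 31, 25, 14), (4, m, n, 31, 37, 24)}
Natural join on A: {(1, m, w, 3, 30, 14, 19), (1, m, w, 3, 30, 32, 19), (26, y, n, 20, 13, 9, 37), (26, y, n, 20, 13, 9, 6), (26, y, n, 20, 23, 4, 37), (26, y, n, 20, 23, 4, 6), (26, y, n, 20, 25, 14, 37), (26, y, n, 20, 25, 14, 6), (26, y, n, 20, 37, 24, 37), (26, y, n, 20, 37, 24, 6), (31, d, w, 8, 30, 14, 37), (31, d, w, 8, 30, 14, 6), (31, d, w, 8, 30, 32, 37), (31, d, w, 8, 30, 32, 6), (4, m, n, 31, 13, 9, 6), (4, m, n, 31, 23, 4, 6), (4, m, n, 31, 25, 14, 6), (4, m, n, 31, 37, 24, 6)}
Projecting to B, D (13 duplicate(s) eliminated): {(19, w), (37, n), (37, w), (6, n), (6, w)}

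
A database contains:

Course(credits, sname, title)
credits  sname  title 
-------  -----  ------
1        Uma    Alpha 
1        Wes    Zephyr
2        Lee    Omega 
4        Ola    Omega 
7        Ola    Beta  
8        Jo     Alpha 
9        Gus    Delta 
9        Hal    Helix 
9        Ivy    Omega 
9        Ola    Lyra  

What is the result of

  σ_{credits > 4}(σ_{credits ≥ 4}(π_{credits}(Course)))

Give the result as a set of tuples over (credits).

Keep only column(s) credits (4 duplicate(s) eliminated): {1, 2, 4, 7, 8, 9}
Selection credits ≥ 4: {4, 7, 8, 9}
Selection credits > 4: {7, 8, 9}

{7, 8, 9}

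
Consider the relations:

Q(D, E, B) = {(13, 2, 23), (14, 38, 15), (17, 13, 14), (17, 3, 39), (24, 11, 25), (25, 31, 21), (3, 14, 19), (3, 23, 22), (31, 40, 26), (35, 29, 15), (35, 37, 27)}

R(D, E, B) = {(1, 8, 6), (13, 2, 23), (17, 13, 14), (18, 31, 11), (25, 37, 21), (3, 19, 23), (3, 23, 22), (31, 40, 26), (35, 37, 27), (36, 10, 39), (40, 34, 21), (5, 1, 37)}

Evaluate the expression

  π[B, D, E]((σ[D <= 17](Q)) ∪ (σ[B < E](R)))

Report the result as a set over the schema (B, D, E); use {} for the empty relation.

{(11, 18, 31), (14, 17, 13), (15, 14, 38), (19, 3, 14), (21, 25, 37), (21, 40, 34), (22, 3, 23), (23, 13, 2), (26, 31, 40), (27, 35, 37), (39, 17, 3), (6, 1, 8)}

σ[D <= 17]: keep tuples satisfying D <= 17 → {(13, 2, 23), (14, 38, 15), (17, 13, 14), (17, 3, 39), (3, 14, 19), (3, 23, 22)}
σ[B < E]: keep tuples satisfying B < E → {(1, 8, 6), (18, 31, 11), (25, 37, 21), (3, 23, 22), (31, 40, 26), (35, 37, 27), (40, 34, 21)}
Taking the union: {(1, 8, 6), (13, 2, 23), (14, 38, 15), (17, 13, 14), (17, 3, 39), (18, 31, 11), (25, 37, 21), (3, 14, 19), (3, 23, 22), (31, 40, 26), (35, 37, 27), (40, 34, 21)}
π[B, D, E]: project onto (B, D, E) → {(11, 18, 31), (14, 17, 13), (15, 14, 38), (19, 3, 14), (21, 25, 37), (21, 40, 34), (22, 3, 23), (23, 13, 2), (26, 31, 40), (27, 35, 37), (39, 17, 3), (6, 1, 8)}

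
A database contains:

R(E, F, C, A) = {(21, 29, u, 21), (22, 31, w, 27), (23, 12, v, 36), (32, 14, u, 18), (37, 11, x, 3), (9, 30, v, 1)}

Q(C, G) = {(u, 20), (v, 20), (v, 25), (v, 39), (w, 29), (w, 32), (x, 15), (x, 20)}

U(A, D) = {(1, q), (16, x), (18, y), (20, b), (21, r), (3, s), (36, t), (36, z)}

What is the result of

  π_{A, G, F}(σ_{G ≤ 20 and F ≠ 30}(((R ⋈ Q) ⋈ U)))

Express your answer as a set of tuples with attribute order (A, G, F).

Natural join on C: {(21, 29, u, 21, 20), (22, 31, w, 27, 29), (22, 31, w, 27, 32), (23, 12, v, 36, 20), (23, 12, v, 36, 25), (23, 12, v, 36, 39), (32, 14, u, 18, 20), (37, 11, x, 3, 15), (37, 11, x, 3, 20), (9, 30, v, 1, 20), (9, 30, v, 1, 25), (9, 30, v, 1, 39)}
Natural join on A: {(21, 29, u, 21, 20, r), (23, 12, v, 36, 20, t), (23, 12, v, 36, 20, z), (23, 12, v, 36, 25, t), (23, 12, v, 36, 25, z), (23, 12, v, 36, 39, t), (23, 12, v, 36, 39, z), (32, 14, u, 18, 20, y), (37, 11, x, 3, 15, s), (37, 11, x, 3, 20, s), (9, 30, v, 1, 20, q), (9, 30, v, 1, 25, q), (9, 30, v, 1, 39, q)}
Filtering on G ≤ 20 and F ≠ 30 leaves {(21, 29, u, 21, 20, r), (23, 12, v, 36, 20, t), (23, 12, v, 36, 20, z), (32, 14, u, 18, 20, y), (37, 11, x, 3, 15, s), (37, 11, x, 3, 20, s)}.
π[A, G, F]: project onto (A, G, F) (1 duplicate(s) eliminated) → {(18, 20, 14), (21, 20, 29), (3, 15, 11), (3, 20, 11), (36, 20, 12)}

{(18, 20, 14), (21, 20, 29), (3, 15, 11), (3, 20, 11), (36, 20, 12)}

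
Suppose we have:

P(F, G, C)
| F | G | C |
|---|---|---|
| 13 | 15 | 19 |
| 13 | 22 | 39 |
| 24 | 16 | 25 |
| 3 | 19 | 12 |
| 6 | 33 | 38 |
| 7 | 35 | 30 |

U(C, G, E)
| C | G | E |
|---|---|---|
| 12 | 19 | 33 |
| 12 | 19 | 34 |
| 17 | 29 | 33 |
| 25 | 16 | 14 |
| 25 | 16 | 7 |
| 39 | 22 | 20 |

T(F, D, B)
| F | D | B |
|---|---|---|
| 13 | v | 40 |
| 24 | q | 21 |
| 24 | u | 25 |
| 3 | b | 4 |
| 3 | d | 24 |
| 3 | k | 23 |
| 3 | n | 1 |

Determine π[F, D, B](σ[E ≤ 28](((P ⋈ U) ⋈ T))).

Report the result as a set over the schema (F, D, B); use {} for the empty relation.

{(13, v, 40), (24, q, 21), (24, u, 25)}

Joining P and U on G, C yields {(13, 22, 39, 20), (24, 16, 25, 14), (24, 16, 25, 7), (3, 19, 12, 33), (3, 19, 12, 34)}.
Joining (P ⋈ U) and T on F yields {(13, 22, 39, 20, v, 40), (24, 16, 25, 14, q, 21), (24, 16, 25, 14, u, 25), (24, 16, 25, 7, q, 21), (24, 16, 25, 7, u, 25), (3, 19, 12, 33, b, 4), (3, 19, 12, 33, d, 24), (3, 19, 12, 33, k, 23), (3, 19, 12, 33, n, 1), (3, 19, 12, 34, b, 4), (3, 19, 12, 34, d, 24), (3, 19, 12, 34, k, 23), (3, 19, 12, 34, n, 1)}.
Apply σ_{E ≤ 28}; surviving tuples: {(13, 22, 39, 20, v, 40), (24, 16, 25, 14, q, 21), (24, 16, 25, 14, u, 25), (24, 16, 25, 7, q, 21), (24, 16, 25, 7, u, 25)}
π_{F, D, B} gives {(13, v, 40), (24, q, 21), (24, u, 25)} (2 duplicate(s) eliminated).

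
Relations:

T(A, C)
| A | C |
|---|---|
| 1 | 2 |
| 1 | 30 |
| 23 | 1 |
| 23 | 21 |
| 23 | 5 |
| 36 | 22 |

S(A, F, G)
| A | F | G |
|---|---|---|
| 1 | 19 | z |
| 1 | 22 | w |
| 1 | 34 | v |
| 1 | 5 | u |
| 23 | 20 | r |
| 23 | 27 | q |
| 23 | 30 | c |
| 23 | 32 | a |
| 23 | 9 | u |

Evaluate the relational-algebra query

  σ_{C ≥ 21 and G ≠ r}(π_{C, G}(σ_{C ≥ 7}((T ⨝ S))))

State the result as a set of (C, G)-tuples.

{(21, a), (21, c), (21, q), (21, u), (30, u), (30, v), (30, w), (30, z)}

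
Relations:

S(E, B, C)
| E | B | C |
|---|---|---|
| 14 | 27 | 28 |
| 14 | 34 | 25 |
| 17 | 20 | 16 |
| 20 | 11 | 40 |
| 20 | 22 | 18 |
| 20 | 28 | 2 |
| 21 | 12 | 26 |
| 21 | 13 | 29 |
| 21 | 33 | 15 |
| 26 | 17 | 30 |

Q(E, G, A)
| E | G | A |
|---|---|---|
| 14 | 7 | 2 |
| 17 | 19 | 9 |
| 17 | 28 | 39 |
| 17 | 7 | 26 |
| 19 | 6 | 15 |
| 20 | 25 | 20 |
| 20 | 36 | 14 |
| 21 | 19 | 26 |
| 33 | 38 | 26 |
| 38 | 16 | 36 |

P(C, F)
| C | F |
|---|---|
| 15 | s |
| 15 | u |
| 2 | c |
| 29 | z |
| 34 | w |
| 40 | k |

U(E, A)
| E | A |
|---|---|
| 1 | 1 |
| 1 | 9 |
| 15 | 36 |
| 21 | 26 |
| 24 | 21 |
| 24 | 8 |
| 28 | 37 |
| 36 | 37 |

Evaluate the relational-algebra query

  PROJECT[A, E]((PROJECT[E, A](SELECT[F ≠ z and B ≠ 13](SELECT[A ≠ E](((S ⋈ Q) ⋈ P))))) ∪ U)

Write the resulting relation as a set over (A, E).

Joining S and Q on E yields {(14, 27, 28, 7, 2), (14, 34, 25, 7, 2), (17, 20, 16, 19, 9), (17, 20, 16, 28, 39), (17, 20, 16, 7, 26), (20, 11, 40, 25, 20), (20, 11, 40, 36, 14), (20, 22, 18, 25, 20), (20, 22, 18, 36, 14), (20, 28, 2, 25, 20), (20, 28, 2, 36, 14), (21, 12, 26, 19, 26), (21, 13, 29, 19, 26), (21, 33, 15, 19, 26)}.
Joining (S ⋈ Q) and P on C yields {(20, 11, 40, 25, 20, k), (20, 11, 40, 36, 14, k), (20, 28, 2, 25, 20, c), (20, 28, 2, 36, 14, c), (21, 13, 29, 19, 26, z), (21, 33, 15, 19, 26, s), (21, 33, 15, 19, 26, u)}.
Filtering on A ≠ E leaves {(20, 11, 40, 36, 14, k), (20, 28, 2, 36, 14, c), (21, 13, 29, 19, 26, z), (21, 33, 15, 19, 26, s), (21, 33, 15, 19, 26, u)}.
Filtering on F ≠ z and B ≠ 13 leaves {(20, 11, 40, 36, 14, k), (20, 28, 2, 36, 14, c), (21, 33, 15, 19, 26, s), (21, 33, 15, 19, 26, u)}.
π[E, A]: project onto (E, A) (2 duplicate(s) eliminated) → {(20, 14), (21, 26)}
Set union of the two operands is {(1, 1), (1, 9), (15, 36), (20, 14), (21, 26), (24, 21), (24, 8), (28, 37), (36, 37)}.
π[A, E]: project onto (A, E) → {(1, 1), (14, 20), (21, 24), (26, 21), (36, 15), (37, 28), (37, 36), (8, 24), (9, 1)}

{(1, 1), (14, 20), (21, 24), (26, 21), (36, 15), (37, 28), (37, 36), (8, 24), (9, 1)}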